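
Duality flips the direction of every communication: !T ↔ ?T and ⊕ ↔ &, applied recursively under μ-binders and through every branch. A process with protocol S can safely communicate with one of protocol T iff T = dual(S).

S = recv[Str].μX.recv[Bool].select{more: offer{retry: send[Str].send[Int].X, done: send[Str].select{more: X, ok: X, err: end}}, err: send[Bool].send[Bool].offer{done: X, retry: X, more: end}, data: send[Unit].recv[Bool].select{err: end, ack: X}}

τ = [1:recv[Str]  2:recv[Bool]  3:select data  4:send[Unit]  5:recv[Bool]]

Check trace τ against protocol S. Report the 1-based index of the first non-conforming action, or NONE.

[1] recv[Str]  ok  cont: μX.…
[2] recv[Bool]  ok  cont: select{more: offer{retry: send[Str].send[Int].μX.…, done: send[Str].select{more: μX.…, ok: μX.…, err: end}}, err: send[Bool].send[Bool].offer{done: μX.…, retry: μX.…, more: end}, data: send[Unit].recv[Bool].select{err: end, ack: μX.…}}
[3] select data  ok  cont: send[Unit].recv[Bool].select{err: end, ack: μX.…}
[4] send[Unit]  ok  cont: recv[Bool].select{err: end, ack: μX.…}
[5] recv[Bool]  ok  cont: select{err: end, ack: μX.…}
trace exhausted — no violation

NONE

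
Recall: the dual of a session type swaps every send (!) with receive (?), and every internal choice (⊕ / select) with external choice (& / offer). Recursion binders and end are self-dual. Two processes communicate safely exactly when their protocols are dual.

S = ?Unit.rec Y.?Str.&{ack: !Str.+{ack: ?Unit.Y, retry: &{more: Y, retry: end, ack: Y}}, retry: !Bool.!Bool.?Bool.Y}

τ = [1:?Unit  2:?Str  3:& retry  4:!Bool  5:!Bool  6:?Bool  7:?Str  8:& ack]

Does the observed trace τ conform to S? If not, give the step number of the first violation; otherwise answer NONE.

@1 ?Unit  ✓  now at rec Y.…
@2 ?Str  ✓  now at &{ack: !Str.+{ack: ?Unit.rec Y.…, retry: &{more: rec Y.…, retry: end, ack: rec Y.…}}, retry: !Bool.!Bool.?Bool.rec Y.…}
@3 & retry  ✓  now at !Bool.!Bool.?Bool.rec Y.…
@4 !Bool  ✓  now at !Bool.?Bool.rec Y.…
@5 !Bool  ✓  now at ?Bool.rec Y.…
@6 ?Bool  ✓  now at rec Y.…
@7 ?Str  ✓  now at &{ack: !Str.+{ack: ?Unit.rec Y.…, retry: &{more: rec Y.…, retry: end, ack: rec Y.…}}, retry: !Bool.!Bool.?Bool.rec Y.…}
@8 & ack  ✓  now at !Str.+{ack: ?Unit.rec Y.…, retry: &{more: rec Y.…, retry: end, ack: rec Y.…}}
τ conforms to S (length 8)

NONE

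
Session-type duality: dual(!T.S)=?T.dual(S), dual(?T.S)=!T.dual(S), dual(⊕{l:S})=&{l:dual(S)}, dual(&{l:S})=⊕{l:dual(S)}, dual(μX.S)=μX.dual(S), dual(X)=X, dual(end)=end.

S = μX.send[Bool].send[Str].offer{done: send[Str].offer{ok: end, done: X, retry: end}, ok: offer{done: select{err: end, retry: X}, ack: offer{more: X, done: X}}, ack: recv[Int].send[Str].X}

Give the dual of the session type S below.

μX.recv[Bool].recv[Str].select{done: recv[Str].select{ok: end, done: X, retry: end}, ok: select{done: offer{err: end, retry: X}, ack: select{more: X, done: X}}, ack: send[Int].recv[Str].X}

μX → μX  (rec unchanged)
  send[Bool] → recv[Bool]
    send[Str] → recv[Str]
      offer{done,ok,ack} → select{done,ok,ack}  (external→internal)
        • done:
          send[Str] → recv[Str]
            offer{ok,done,retry} → select{ok,done,retry}  (external→internal)
              • ok:
                dual(end) = end
              • done:
                dual(X) = X
              • retry:
                dual(end) = end
        • ok:
          offer{done,ack} → select{done,ack}  (external→internal)
            • done:
              select{err,retry} → offer{err,retry}  (select→offer)
                • err:
                  dual(end) = end
                • retry:
                  dual(X) = X
            • ack:
              offer{more,done} → select{more,done}  (external→internal)
                • more:
                  dual(X) = X
                • done:
                  dual(X) = X
        • ack:
          recv[Int] → send[Int]
            send[Str] → recv[Str]
              dual(X) = X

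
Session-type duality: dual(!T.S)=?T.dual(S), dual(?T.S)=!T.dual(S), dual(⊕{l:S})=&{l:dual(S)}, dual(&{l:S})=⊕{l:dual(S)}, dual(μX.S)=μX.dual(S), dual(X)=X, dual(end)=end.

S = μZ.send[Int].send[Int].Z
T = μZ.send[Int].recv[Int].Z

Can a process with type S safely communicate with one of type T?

μZ ‖ μZ  ok (μ self-dual)
  send[Int] ‖ send[Int]  ✗ same direction on both sides — not dual

NO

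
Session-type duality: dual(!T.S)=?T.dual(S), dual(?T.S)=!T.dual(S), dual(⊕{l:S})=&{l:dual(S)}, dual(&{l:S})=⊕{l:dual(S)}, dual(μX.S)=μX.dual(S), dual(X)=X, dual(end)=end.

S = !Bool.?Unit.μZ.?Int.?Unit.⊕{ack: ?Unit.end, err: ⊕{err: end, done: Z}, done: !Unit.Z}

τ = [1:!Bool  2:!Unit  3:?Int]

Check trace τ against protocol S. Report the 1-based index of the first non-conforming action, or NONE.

2

step 1: !Bool  match  state: ?Unit.μZ.…
step 2: got !Unit, protocol expects ?Unit  ✗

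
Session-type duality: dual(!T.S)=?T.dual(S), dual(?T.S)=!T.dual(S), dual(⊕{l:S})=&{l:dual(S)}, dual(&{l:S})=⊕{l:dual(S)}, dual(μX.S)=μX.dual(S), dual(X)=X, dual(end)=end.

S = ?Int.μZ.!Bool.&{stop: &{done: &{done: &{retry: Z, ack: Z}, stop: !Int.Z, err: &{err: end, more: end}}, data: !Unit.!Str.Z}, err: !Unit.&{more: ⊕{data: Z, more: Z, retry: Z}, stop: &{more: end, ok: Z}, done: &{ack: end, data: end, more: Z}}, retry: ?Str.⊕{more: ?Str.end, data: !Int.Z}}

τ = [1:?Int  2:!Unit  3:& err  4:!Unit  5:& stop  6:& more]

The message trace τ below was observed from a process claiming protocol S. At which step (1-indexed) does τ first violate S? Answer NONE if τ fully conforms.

2

[1] ?Int  ok  cont: μZ.…
[2] got !Unit, protocol expects !Bool  ✗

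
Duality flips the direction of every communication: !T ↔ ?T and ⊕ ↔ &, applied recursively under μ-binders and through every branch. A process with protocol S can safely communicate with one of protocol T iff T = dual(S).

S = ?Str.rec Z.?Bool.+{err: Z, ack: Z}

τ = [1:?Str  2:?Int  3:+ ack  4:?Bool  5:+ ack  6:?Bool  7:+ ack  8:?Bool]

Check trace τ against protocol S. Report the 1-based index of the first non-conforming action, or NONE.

2

step 1: ?Str  match  residual = rec Z.…
step 2: got ?Int, protocol expects ?Bool  ✗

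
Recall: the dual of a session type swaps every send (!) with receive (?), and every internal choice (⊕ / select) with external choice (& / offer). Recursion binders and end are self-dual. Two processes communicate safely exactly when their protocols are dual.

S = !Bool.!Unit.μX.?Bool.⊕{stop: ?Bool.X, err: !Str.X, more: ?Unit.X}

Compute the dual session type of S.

!Bool → ?Bool
  !Unit → ?Unit
    μX → μX  (μ self-dual)
      ?Bool → !Bool
        ⊕{stop,err,more} → &{stop,err,more}  (select→offer)
          • stop:
            ?Bool → !Bool
              dual(X) = X
          • err:
            !Str → ?Str
              dual(X) = X
          • more:
            ?Unit → !Unit
              dual(X) = X

?Bool.?Unit.μX.!Bool.&{stop: !Bool.X, err: ?Str.X, more: !Unit.X}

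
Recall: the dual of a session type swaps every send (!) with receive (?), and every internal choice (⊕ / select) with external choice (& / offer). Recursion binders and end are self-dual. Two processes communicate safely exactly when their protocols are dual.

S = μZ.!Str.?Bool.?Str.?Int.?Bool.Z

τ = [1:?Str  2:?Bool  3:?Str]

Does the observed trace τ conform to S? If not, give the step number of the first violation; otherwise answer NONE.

1

@1 got ?Str, protocol expects !Str  ✗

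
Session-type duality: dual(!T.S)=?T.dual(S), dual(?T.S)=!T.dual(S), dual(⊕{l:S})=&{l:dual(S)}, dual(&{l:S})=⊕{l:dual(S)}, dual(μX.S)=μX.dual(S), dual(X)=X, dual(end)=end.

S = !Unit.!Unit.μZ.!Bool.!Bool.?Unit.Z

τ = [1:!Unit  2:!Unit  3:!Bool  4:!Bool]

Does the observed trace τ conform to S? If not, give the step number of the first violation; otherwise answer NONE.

NONE

step 1: !Unit  match  residual = !Unit.μZ.…
step 2: !Unit  match  residual = μZ.…
step 3: !Bool  match  residual = !Bool.?Unit.μZ.…
step 4: !Bool  match  residual = ?Unit.μZ.…
all 4 steps conform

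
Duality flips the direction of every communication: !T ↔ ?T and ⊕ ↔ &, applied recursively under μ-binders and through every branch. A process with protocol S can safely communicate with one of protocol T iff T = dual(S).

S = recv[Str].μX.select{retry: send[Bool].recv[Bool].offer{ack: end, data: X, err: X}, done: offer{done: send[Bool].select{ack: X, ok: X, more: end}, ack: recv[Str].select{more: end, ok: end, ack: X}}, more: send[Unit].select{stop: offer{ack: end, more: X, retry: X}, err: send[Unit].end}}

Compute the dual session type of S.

recv[Str] ↦ send[Str]
  μX ↦ μX  (μ self-dual)
    select{retry,done,more} ↦ offer{retry,done,more}  (⊕→&)
      [retry]
        send[Bool] ↦ recv[Bool]
          recv[Bool] ↦ send[Bool]
            offer{ack,data,err} ↦ select{ack,data,err}  (external→internal)
              [ack]
                end ↦ end
              [data]
                X ↦ X
              [err]
                X ↦ X
      [done]
        offer{done,ack} ↦ select{done,ack}  (external→internal)
          [done]
            send[Bool] ↦ recv[Bool]
              select{ack,ok,more} ↦ offer{ack,ok,more}  (⊕→&)
                [ack]
                  X ↦ X
                [ok]
                  X ↦ X
                [more]
                  end ↦ end
          [ack]
            recv[Str] ↦ send[Str]
              select{more,ok,ack} ↦ offer{more,ok,ack}  (⊕→&)
                [more]
                  end ↦ end
                [ok]
                  end ↦ end
                [ack]
                  X ↦ X
      [more]
        send[Unit] ↦ recv[Unit]
          select{stop,err} ↦ offer{stop,err}  (⊕→&)
            [stop]
              offer{ack,more,retry} ↦ select{ack,more,retry}  (external→internal)
                [ack]
                  end ↦ end
                [more]
                  X ↦ X
                [retry]
                  X ↦ X
            [err]
              send[Unit] ↦ recv[Unit]
                end ↦ end

send[Str].μX.offer{retry: recv[Bool].send[Bool].select{ack: end, data: X, err: X}, done: select{done: recv[Bool].offer{ack: X, ok: X, more: end}, ack: send[Str].offer{more: end, ok: end, ack: X}}, more: recv[Unit].offer{stop: select{ack: end, more: X, retry: X}, err: recv[Unit].end}}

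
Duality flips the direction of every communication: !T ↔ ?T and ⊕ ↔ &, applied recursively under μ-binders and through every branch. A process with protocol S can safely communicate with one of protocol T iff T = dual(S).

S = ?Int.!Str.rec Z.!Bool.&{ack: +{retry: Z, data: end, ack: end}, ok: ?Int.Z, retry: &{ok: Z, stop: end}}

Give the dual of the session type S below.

!Int.?Str.rec Z.?Bool.+{ack: &{retry: Z, data: end, ack: end}, ok: !Int.Z, retry: +{ok: Z, stop: end}}

?Int → !Int
  !Str → ?Str
    rec Z → rec Z  (rec unchanged)
      !Bool → ?Bool
        &{ack,ok,retry} → +{ack,ok,retry}  (offer→select)
          case ack:
            +{retry,data,ack} → &{retry,data,ack}  (select→offer)
              case retry:
                dual(Z) = Z
              case data:
                dual(end) = end
              case ack:
                dual(end) = end
          case ok:
            ?Int → !Int
              dual(Z) = Z
          case retry:
            &{ok,stop} → +{ok,stop}  (offer→select)
              case ok:
                dual(Z) = Z
              case stop:
                dual(end) = end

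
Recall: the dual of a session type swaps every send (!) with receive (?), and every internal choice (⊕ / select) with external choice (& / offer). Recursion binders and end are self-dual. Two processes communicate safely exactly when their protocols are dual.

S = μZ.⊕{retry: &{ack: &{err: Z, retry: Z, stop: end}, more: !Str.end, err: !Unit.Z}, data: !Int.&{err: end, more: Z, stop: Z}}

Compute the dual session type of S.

μZ = μZ  (μ self-dual)
  ⊕{retry,data} = &{retry,data}  (⊕→&)
    case retry:
      &{ack,more,err} = ⊕{ack,more,err}  (offer→select)
        case ack:
          &{err,retry,stop} = ⊕{err,retry,stop}  (offer→select)
            case err:
              Z ↦ Z
            case retry:
              Z ↦ Z
            case stop:
              end ↦ end
        case more:
          !Str = ?Str
            end ↦ end
        case err:
          !Unit = ?Unit
            Z ↦ Z
    case data:
      !Int = ?Int
        &{err,more,stop} = ⊕{err,more,stop}  (offer→select)
          case err:
            end ↦ end
          case more:
            Z ↦ Z
          case stop:
            Z ↦ Z

μZ.&{retry: ⊕{ack: ⊕{err: Z, retry: Z, stop: end}, more: ?Str.end, err: ?Unit.Z}, data: ?Int.⊕{err: end, more: Z, stop: Z}}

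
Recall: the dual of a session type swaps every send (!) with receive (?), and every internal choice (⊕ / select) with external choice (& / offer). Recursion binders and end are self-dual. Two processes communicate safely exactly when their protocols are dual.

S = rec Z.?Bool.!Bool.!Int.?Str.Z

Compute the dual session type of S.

rec Z.!Bool.?Bool.?Int.!Str.Z

rec Z ↦ rec Z  (μ self-dual)
  ?Bool ↦ !Bool
    !Bool ↦ ?Bool
      !Int ↦ ?Int
        ?Str ↦ !Str
          Z ↦ Z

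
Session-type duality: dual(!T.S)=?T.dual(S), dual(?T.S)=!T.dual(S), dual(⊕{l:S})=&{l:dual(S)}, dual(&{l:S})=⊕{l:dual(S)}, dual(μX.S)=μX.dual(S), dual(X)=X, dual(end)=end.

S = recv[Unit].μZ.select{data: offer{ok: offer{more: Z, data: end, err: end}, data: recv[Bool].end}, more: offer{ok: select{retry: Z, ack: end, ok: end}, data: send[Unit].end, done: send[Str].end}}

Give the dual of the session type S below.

send[Unit].μZ.offer{data: select{ok: select{more: Z, data: end, err: end}, data: send[Bool].end}, more: select{ok: offer{retry: Z, ack: end, ok: end}, data: recv[Unit].end, done: recv[Str].end}}

recv[Unit] → send[Unit]
  μZ → μZ  (μ self-dual)
    select{data,more} → offer{data,more}  (⊕→&)
      [data]
        offer{ok,data} → select{ok,data}  (external→internal)
          [ok]
            offer{more,data,err} → select{more,data,err}  (external→internal)
              [more]
                Z self-dual
              [data]
                end self-dual
              [err]
                end self-dual
          [data]
            recv[Bool] → send[Bool]
              end self-dual
      [more]
        offer{ok,data,done} → select{ok,data,done}  (external→internal)
          [ok]
            select{retry,ack,ok} → offer{retry,ack,ok}  (⊕→&)
              [retry]
                Z self-dual
              [ack]
                end self-dual
              [ok]
                end self-dual
          [data]
            send[Unit] → recv[Unit]
              end self-dual
          [done]
            send[Str] → recv[Str]
              end self-dual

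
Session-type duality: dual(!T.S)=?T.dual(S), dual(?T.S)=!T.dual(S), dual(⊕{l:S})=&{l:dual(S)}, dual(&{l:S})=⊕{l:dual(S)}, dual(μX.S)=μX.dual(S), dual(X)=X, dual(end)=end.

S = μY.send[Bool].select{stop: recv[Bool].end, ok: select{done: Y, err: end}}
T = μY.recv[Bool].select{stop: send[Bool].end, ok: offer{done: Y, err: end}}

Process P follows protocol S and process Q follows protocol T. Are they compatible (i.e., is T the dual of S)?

μY ‖ μY  ✓ (rec unchanged)
  send[Bool] ‖ recv[Bool]  ✓
    select{stop,ok} ‖ select{stop,ok}  ✗ choice polarity not flipped — not dual

NO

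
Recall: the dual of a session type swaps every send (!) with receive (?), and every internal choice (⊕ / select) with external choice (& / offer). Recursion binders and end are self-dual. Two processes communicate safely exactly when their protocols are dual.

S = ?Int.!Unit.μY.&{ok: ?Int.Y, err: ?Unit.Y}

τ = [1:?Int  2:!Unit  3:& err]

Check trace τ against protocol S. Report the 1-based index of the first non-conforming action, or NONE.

NONE

[1] ?Int  ok  cont: !Unit.μY.…
[2] !Unit  ok  cont: μY.…
[3] & err  ok  cont: ?Unit.μY.…
τ conforms to S (length 3)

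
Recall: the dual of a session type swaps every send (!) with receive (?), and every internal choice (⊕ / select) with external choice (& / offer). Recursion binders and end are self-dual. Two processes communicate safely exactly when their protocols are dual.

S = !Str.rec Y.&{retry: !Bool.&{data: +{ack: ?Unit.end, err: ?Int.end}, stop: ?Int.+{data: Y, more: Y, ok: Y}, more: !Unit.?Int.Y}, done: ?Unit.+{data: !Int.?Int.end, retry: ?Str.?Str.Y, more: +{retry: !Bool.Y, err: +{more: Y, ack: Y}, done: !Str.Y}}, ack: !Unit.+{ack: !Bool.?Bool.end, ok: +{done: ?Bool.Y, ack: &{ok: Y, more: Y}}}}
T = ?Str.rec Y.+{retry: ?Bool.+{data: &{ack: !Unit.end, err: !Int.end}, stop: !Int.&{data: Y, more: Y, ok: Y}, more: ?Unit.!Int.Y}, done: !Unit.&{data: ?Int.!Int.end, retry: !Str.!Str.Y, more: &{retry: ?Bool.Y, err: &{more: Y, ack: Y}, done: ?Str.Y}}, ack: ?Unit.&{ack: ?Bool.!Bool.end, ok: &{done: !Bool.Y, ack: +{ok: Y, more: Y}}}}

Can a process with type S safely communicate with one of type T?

YES

!Str ‖ ?Str  ✓
  rec Y ‖ rec Y  ✓ (μ self-dual)
    &{retry,done,ack} ‖ +{retry,done,ack}  ✓ labels match
      case retry:
        !Bool ‖ ?Bool  ✓
          &{data,stop,more} ‖ +{data,stop,more}  ✓ labels match
            case data:
              +{ack,err} ‖ &{ack,err}  ✓ labels match
                case ack:
                  ?Unit ‖ !Unit  ✓
                    end ‖ end  ✓
                case err:
                  ?Int ‖ !Int  ✓
                    end ‖ end  ✓
            case stop:
              ?Int ‖ !Int  ✓
                +{data,more,ok} ‖ &{data,more,ok}  ✓ labels match
                  case data:
                    Y ‖ Y  ✓
                  case more:
                    Y ‖ Y  ✓
                  case ok:
                    Y ‖ Y  ✓
            case more:
              !Unit ‖ ?Unit  ✓
                ?Int ‖ !Int  ✓
                  Y ‖ Y  ✓
      case done:
        ?Unit ‖ !Unit  ✓
          +{data,retry,more} ‖ &{data,retry,more}  ✓ labels match
            case data:
              !Int ‖ ?Int  ✓
                ?Int ‖ !Int  ✓
                  end ‖ end  ✓
            case retry:
              ?Str ‖ !Str  ✓
                ?Str ‖ !Str  ✓
                  Y ‖ Y  ✓
            case more:
              +{retry,err,done} ‖ &{retry,err,done}  ✓ labels match
                case retry:
                  !Bool ‖ ?Bool  ✓
                    Y ‖ Y  ✓
                case err:
                  +{more,ack} ‖ &{more,ack}  ✓ labels match
                    case more:
                      Y ‖ Y  ✓
                    case ack:
                      Y ‖ Y  ✓
                case done:
                  !Str ‖ ?Str  ✓
                    Y ‖ Y  ✓
      case ack:
        !Unit ‖ ?Unit  ✓
          +{ack,ok} ‖ &{ack,ok}  ✓ labels match
            case ack:
              !Bool ‖ ?Bool  ✓
                ?Bool ‖ !Bool  ✓
                  end ‖ end  ✓
            case ok:
              +{done,ack} ‖ &{done,ack}  ✓ labels match
                case done:
                  ?Bool ‖ !Bool  ✓
                    Y ‖ Y  ✓
                case ack:
                  &{ok,more} ‖ +{ok,more}  ✓ labels match
                    case ok:
                      Y ‖ Y  ✓
                    case more:
                      Y ‖ Y  ✓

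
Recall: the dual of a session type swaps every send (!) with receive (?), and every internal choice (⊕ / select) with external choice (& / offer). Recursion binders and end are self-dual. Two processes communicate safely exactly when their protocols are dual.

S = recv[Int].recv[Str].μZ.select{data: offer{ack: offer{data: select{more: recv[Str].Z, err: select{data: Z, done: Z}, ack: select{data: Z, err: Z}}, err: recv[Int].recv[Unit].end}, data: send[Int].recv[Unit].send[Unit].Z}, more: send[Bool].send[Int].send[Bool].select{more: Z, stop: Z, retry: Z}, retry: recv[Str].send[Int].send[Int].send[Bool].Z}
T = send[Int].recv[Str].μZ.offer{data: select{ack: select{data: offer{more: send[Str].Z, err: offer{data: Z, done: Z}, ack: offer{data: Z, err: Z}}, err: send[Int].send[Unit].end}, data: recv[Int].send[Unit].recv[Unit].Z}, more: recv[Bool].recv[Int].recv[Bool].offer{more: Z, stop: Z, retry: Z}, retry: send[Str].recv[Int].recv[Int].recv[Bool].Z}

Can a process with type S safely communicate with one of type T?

recv[Int] ‖ send[Int]  ✓
  recv[Str] ‖ recv[Str]  ✗ same direction on both sides — not dual

NO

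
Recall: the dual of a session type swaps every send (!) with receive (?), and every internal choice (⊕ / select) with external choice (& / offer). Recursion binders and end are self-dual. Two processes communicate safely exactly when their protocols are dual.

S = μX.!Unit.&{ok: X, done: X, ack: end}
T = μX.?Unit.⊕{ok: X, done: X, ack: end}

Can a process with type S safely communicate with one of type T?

YES

μX | μX  ok (rec unchanged)
  !Unit | ?Unit  ok
    &{ok,done,ack} | ⊕{ok,done,ack}  ok same labels
      • ok:
        X | X  ok
      • done:
        X | X  ok
      • ack:
        end | end  ok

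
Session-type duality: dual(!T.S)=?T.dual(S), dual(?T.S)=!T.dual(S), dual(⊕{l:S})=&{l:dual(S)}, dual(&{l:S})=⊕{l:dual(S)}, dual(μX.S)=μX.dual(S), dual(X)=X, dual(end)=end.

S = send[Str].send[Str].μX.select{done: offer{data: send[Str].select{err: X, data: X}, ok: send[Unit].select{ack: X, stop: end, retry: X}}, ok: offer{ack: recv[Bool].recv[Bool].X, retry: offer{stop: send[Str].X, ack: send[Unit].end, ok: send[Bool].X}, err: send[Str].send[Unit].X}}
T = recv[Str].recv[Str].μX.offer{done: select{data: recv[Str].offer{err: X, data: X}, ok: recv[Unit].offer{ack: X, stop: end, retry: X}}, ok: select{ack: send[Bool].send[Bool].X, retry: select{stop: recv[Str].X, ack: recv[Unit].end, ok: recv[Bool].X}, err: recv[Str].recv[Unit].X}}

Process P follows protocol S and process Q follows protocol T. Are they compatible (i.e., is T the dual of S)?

send[Str] vs recv[Str]  ✓
  send[Str] vs recv[Str]  ✓
    μX vs μX  ✓ (binder kept)
      select{done,ok} vs offer{done,ok}  ✓ same labels
        • done:
          offer{data,ok} vs select{data,ok}  ✓ same labels
            • data:
              send[Str] vs recv[Str]  ✓
                select{err,data} vs offer{err,data}  ✓ same labels
                  • err:
                    X vs X  ✓
                  • data:
                    X vs X  ✓
            • ok:
              send[Unit] vs recv[Unit]  ✓
                select{ack,stop,retry} vs offer{ack,stop,retry}  ✓ same labels
                  • ack:
                    X vs X  ✓
                  • stop:
                    end vs end  ✓
                  • retry:
                    X vs X  ✓
        • ok:
          offer{ack,retry,err} vs select{ack,retry,err}  ✓ same labels
            • ack:
              recv[Bool] vs send[Bool]  ✓
                recv[Bool] vs send[Bool]  ✓
                  X vs X  ✓
            • retry:
              offer{stop,ack,ok} vs select{stop,ack,ok}  ✓ same labels
                • stop:
                  send[Str] vs recv[Str]  ✓
                    X vs X  ✓
                • ack:
                  send[Unit] vs recv[Unit]  ✓
                    end vs end  ✓
                • ok:
                  send[Bool] vs recv[Bool]  ✓
                    X vs X  ✓
            • err:
              send[Str] vs recv[Str]  ✓
                send[Unit] vs recv[Unit]  ✓
                  X vs X  ✓

YES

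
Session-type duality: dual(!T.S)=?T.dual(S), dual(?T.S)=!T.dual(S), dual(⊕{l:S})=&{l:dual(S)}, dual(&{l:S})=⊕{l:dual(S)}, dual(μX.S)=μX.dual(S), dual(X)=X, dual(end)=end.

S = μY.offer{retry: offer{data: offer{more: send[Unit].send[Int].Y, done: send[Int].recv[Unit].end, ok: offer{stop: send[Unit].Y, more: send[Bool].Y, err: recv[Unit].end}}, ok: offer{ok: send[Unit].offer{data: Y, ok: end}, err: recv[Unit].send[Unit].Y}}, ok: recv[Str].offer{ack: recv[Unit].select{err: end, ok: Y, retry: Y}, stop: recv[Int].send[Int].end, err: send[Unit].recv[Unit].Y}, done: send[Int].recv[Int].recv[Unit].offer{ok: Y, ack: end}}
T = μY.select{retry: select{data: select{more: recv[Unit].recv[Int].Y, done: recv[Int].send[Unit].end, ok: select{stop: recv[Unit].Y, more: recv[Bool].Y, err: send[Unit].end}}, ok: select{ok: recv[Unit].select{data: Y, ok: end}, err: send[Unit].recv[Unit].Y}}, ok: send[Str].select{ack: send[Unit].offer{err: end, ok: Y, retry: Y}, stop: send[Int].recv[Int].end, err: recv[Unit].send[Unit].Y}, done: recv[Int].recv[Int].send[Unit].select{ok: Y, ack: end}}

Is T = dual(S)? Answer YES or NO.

NO

μY | μY  match (binder kept)
  offer{retry,ok,done} | select{retry,ok,done}  match labels match
    case retry:
      offer{data,ok} | select{data,ok}  match labels match
        case data:
          offer{more,done,ok} | select{more,done,ok}  match labels match
            case more:
              send[Unit] | recv[Unit]  match
                send[Int] | recv[Int]  match
                  Y | Y  match
            case done:
              send[Int] | recv[Int]  match
                recv[Unit] | send[Unit]  match
                  end | end  match
            case ok:
              offer{stop,more,err} | select{stop,more,err}  match labels match
                case stop:
                  send[Unit] | recv[Unit]  match
                    Y | Y  match
                case more:
                  send[Bool] | recv[Bool]  match
                    Y | Y  match
                case err:
                  recv[Unit] | send[Unit]  match
                    end | end  match
        case ok:
          offer{ok,err} | select{ok,err}  match labels match
            case ok:
              send[Unit] | recv[Unit]  match
                offer{data,ok} | select{data,ok}  match labels match
                  case data:
                    Y | Y  match
                  case ok:
                    end | end  match
            case err:
              recv[Unit] | send[Unit]  match
                send[Unit] | recv[Unit]  match
                  Y | Y  match
    case ok:
      recv[Str] | send[Str]  match
        offer{ack,stop,err} | select{ack,stop,err}  match labels match
          case ack:
            recv[Unit] | send[Unit]  match
              select{err,ok,retry} | offer{err,ok,retry}  match labels match
                case err:
                  end | end  match
                case ok:
                  Y | Y  match
                case retry:
                  Y | Y  match
          case stop:
            recv[Int] | send[Int]  match
              send[Int] | recv[Int]  match
                end | end  match
          case err:
            send[Unit] | recv[Unit]  match
              recv[Unit] | send[Unit]  match
                Y | Y  match
    case done:
      send[Int] | recv[Int]  match
        recv[Int] | recv[Int]  ✗ same direction on both sides — not dual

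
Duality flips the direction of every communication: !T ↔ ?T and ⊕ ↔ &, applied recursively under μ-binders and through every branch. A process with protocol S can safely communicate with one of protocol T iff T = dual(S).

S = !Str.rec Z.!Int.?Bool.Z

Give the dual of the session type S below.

!Str → ?Str
  rec Z → rec Z  (rec unchanged)
    !Int → ?Int
      ?Bool → !Bool
        dual(Z) = Z

?Str.rec Z.?Int.!Bool.Z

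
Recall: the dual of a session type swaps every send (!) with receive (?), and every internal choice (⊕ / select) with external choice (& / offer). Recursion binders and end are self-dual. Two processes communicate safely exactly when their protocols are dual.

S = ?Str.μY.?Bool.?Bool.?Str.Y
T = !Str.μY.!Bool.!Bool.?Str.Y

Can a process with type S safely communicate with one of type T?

?Str | !Str  ✓
  μY | μY  ✓ (binder kept)
    ?Bool | !Bool  ✓
      ?Bool | !Bool  ✓
        ?Str | ?Str  ✗ same direction on both sides — not dual

NO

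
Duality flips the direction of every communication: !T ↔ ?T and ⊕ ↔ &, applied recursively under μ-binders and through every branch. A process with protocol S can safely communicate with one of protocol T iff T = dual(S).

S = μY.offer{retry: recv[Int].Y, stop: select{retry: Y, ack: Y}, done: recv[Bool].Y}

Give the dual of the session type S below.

μY → μY  (μ self-dual)
  offer{retry,stop,done} → select{retry,stop,done}  (external→internal)
    [retry]
      recv[Int] → send[Int]
        Y self-dual
    [stop]
      select{retry,ack} → offer{retry,ack}  (select→offer)
        [retry]
          Y self-dual
        [ack]
          Y self-dual
    [done]
      recv[Bool] → send[Bool]
        Y self-dual

μY.select{retry: send[Int].Y, stop: offer{retry: Y, ack: Y}, done: send[Bool].Y}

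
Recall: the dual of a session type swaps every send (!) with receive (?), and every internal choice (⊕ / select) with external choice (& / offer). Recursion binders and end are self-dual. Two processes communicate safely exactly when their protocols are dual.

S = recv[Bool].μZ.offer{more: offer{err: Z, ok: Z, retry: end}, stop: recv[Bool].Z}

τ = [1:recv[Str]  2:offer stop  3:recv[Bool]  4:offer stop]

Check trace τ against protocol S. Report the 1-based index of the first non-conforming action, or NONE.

1

@1 got recv[Str], protocol expects recv[Bool]  ✗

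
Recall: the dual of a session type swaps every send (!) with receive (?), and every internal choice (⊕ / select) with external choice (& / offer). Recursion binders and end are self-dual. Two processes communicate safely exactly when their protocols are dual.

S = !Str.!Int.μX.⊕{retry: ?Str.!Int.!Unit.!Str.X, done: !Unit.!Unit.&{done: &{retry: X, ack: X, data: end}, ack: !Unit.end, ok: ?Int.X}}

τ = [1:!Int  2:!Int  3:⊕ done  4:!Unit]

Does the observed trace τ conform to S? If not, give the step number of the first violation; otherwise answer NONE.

1

step 1: got !Int, protocol expects !Str  ✗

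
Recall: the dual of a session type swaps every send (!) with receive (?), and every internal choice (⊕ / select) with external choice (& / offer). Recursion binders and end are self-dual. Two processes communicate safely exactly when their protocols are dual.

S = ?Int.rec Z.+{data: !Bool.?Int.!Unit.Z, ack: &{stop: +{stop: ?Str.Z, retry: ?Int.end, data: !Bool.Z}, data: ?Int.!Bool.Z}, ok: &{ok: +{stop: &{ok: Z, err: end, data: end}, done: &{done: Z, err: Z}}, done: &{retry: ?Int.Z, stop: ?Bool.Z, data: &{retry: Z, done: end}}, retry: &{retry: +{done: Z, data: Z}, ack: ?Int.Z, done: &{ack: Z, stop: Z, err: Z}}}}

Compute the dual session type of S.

?Int = !Int
  rec Z = rec Z  (binder kept)
    +{data,ack,ok} = &{data,ack,ok}  (internal→external)
      • data:
        !Bool = ?Bool
          ?Int = !Int
            !Unit = ?Unit
              dual(Z) = Z
      • ack:
        &{stop,data} = +{stop,data}  (offer→select)
          • stop:
            +{stop,retry,data} = &{stop,retry,data}  (internal→external)
              • stop:
                ?Str = !Str
                  dual(Z) = Z
              • retry:
                ?Int = !Int
                  dual(end) = end
              • data:
                !Bool = ?Bool
                  dual(Z) = Z
          • data:
            ?Int = !Int
              !Bool = ?Bool
                dual(Z) = Z
      • ok:
        &{ok,done,retry} = +{ok,done,retry}  (offer→select)
          • ok:
            +{stop,done} = &{stop,done}  (internal→external)
              • stop:
                &{ok,err,data} = +{ok,err,data}  (offer→select)
                  • ok:
                    dual(Z) = Z
                  • err:
                    dual(end) = end
                  • data:
                    dual(end) = end
              • done:
                &{done,err} = +{done,err}  (offer→select)
                  • done:
                    dual(Z) = Z
                  • err:
                    dual(Z) = Z
          • done:
            &{retry,stop,data} = +{retry,stop,data}  (offer→select)
              • retry:
                ?Int = !Int
                  dual(Z) = Z
              • stop:
                ?Bool = !Bool
                  dual(Z) = Z
              • data:
                &{retry,done} = +{retry,done}  (offer→select)
                  • retry:
                    dual(Z) = Z
                  • done:
                    dual(end) = end
          • retry:
            &{retry,ack,done} = +{retry,ack,done}  (offer→select)
              • retry:
                +{done,data} = &{done,data}  (internal→external)
                  • done:
                    dual(Z) = Z
                  • data:
                    dual(Z) = Z
              • ack:
                ?Int = !Int
                  dual(Z) = Z
              • done:
                &{ack,stop,err} = +{ack,stop,err}  (offer→select)
                  • ack:
                    dual(Z) = Z
                  • stop:
                    dual(Z) = Z
                  • err:
                    dual(Z) = Z

!Int.rec Z.&{data: ?Bool.!Int.?Unit.Z, ack: +{stop: &{stop: !Str.Z, retry: !Int.end, data: ?Bool.Z}, data: !Int.?Bool.Z}, ok: +{ok: &{stop: +{ok: Z, err: end, data: end}, done: +{done: Z, err: Z}}, done: +{retry: !Int.Z, stop: !Bool.Z, data: +{retry: Z, done: end}}, retry: +{retry: &{done: Z, data: Z}, ack: !Int.Z, done: +{ack: Z, stop: Z, err: Z}}}}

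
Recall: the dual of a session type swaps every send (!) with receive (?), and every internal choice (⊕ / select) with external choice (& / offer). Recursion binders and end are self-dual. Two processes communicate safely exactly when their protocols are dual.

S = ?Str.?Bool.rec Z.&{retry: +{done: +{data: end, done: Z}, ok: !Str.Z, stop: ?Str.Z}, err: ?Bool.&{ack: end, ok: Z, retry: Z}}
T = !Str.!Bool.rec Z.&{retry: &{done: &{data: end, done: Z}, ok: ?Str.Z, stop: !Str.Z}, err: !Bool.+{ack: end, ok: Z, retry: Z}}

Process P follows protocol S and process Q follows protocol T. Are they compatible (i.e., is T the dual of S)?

NO

?Str | !Str  ✓
  ?Bool | !Bool  ✓
    rec Z | rec Z  ✓ (μ self-dual)
      &{retry,err} | &{retry,err}  ✗ choice polarity not flipped — not dual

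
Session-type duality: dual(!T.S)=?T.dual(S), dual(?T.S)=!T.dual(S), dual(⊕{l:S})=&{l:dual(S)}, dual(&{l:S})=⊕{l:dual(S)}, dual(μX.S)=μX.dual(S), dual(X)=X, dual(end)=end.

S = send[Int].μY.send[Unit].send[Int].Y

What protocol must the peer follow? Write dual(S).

recv[Int].μY.recv[Unit].recv[Int].Y

send[Int] → recv[Int]
  μY → μY  (rec unchanged)
    send[Unit] → recv[Unit]
      send[Int] → recv[Int]
        Y ↦ Y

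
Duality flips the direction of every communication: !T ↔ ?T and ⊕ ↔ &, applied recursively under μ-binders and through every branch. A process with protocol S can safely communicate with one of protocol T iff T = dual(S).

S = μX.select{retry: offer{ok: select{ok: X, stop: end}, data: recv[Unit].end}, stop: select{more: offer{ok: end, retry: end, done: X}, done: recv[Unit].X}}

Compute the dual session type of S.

μX.offer{retry: select{ok: offer{ok: X, stop: end}, data: send[Unit].end}, stop: offer{more: select{ok: end, retry: end, done: X}, done: send[Unit].X}}

μX = μX  (rec unchanged)
  select{retry,stop} = offer{retry,stop}  (⊕→&)
    case retry:
      offer{ok,data} = select{ok,data}  (offer→select)
        case ok:
          select{ok,stop} = offer{ok,stop}  (⊕→&)
            case ok:
              X self-dual
            case stop:
              end self-dual
        case data:
          recv[Unit] = send[Unit]
            end self-dual
    case stop:
      select{more,done} = offer{more,done}  (⊕→&)
        case more:
          offer{ok,retry,done} = select{ok,retry,done}  (offer→select)
            case ok:
              end self-dual
            case retry:
              end self-dual
            case done:
              X self-dual
        case done:
          recv[Unit] = send[Unit]
            X self-dual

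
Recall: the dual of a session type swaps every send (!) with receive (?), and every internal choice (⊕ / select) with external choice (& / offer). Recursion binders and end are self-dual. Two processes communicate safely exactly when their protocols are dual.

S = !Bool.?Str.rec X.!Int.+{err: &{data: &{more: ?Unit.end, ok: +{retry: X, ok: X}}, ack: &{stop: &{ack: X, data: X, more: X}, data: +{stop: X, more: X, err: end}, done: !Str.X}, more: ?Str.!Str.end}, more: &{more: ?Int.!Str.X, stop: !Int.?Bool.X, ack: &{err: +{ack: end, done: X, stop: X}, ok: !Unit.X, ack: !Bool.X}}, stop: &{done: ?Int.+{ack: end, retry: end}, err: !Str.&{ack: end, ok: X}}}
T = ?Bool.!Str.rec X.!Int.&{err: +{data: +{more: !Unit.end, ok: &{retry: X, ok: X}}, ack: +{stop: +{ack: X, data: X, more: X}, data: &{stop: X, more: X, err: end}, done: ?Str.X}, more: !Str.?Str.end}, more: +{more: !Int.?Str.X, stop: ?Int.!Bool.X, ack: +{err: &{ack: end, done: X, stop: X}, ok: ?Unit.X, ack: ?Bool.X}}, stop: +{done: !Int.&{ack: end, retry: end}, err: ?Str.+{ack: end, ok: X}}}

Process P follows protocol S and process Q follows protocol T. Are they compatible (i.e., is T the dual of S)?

!Bool | ?Bool  match
  ?Str | !Str  match
    rec X | rec X  match (μ self-dual)
      !Int | !Int  ✗ same direction on both sides — not dual

NO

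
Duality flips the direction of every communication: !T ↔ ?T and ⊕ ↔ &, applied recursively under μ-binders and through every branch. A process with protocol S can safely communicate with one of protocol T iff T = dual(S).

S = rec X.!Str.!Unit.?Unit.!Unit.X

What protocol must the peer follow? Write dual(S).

rec X.?Str.?Unit.!Unit.?Unit.X

rec X = rec X  (binder kept)
  !Str = ?Str
    !Unit = ?Unit
      ?Unit = !Unit
        !Unit = ?Unit
          X ↦ X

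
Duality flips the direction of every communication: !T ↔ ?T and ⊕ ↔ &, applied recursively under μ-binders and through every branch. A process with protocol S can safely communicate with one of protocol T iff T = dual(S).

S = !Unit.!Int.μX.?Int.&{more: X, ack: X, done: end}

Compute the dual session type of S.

?Unit.?Int.μX.!Int.⊕{more: X, ack: X, done: end}

!Unit ↦ ?Unit
  !Int ↦ ?Int
    μX ↦ μX  (rec unchanged)
      ?Int ↦ !Int
        &{more,ack,done} ↦ ⊕{more,ack,done}  (external→internal)
          [more]
            X self-dual
          [ack]
            X self-dual
          [done]
            end self-dual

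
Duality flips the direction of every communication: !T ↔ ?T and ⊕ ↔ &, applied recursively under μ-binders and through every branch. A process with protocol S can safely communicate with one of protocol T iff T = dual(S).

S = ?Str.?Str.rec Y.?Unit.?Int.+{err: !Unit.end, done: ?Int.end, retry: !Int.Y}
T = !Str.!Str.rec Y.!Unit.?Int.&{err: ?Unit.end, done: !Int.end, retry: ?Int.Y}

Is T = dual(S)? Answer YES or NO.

NO

?Str vs !Str  match
  ?Str vs !Str  match
    rec Y vs rec Y  match (binder kept)
      ?Unit vs !Unit  match
        ?Int vs ?Int  ✗ same direction on both sides — not dual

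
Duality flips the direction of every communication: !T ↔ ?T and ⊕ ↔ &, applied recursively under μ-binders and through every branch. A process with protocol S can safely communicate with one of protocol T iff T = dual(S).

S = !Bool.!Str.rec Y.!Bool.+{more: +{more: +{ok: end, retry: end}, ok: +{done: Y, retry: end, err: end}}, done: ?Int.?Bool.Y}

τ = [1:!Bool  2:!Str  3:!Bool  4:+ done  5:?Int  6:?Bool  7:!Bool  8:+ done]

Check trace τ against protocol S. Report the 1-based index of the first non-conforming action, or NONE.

NONE

step 1: !Bool  ok  state: !Str.rec Y.…
step 2: !Str  ok  state: rec Y.…
step 3: !Bool  ok  state: +{more: +{more: +{ok: end, retry: end}, ok: +{done: rec Y.…, retry: end, err: end}}, done: ?Int.?Bool.rec Y.…}
step 4: + done  ok  state: ?Int.?Bool.rec Y.…
step 5: ?Int  ok  state: ?Bool.rec Y.…
step 6: ?Bool  ok  state: rec Y.…
step 7: !Bool  ok  state: +{more: +{more: +{ok: end, retry: end}, ok: +{done: rec Y.…, retry: end, err: end}}, done: ?Int.?Bool.rec Y.…}
step 8: + done  ok  state: ?Int.?Bool.rec Y.…
all 8 steps conform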